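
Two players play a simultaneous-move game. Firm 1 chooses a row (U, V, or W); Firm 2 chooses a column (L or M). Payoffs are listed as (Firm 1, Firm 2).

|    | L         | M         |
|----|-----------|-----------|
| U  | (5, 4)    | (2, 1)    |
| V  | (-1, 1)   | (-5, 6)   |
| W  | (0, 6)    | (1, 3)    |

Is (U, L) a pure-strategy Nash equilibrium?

Yes

Holding Firm 2 at L: Firm 1 gets 5 from U, versus -1 from V, 0 from W. No profitable deviation for Firm 1.
Holding Firm 1 at U: Firm 2 gets 4 from L, versus 1 from M. No profitable deviation for Firm 2 either.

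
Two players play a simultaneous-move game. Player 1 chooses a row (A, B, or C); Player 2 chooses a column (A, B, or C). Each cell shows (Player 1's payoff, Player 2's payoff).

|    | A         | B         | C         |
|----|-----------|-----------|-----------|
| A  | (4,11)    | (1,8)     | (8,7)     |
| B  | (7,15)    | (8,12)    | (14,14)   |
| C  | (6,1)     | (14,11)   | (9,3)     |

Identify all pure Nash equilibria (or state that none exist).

Check mutual best responses: a cell is a NE iff neither player can gain by unilaterally deviating.
Player 1's best responses — vs A: B (payoff 7); vs B: C (payoff 14); vs C: B (payoff 14).
Player 2's best responses — vs A: A (payoff 11); vs B: A (payoff 15); vs C: B (payoff 11).
Mutual best responses occur at (B, A) and (C, B); at each, neither player gains by switching.

(B, A) and (C, B)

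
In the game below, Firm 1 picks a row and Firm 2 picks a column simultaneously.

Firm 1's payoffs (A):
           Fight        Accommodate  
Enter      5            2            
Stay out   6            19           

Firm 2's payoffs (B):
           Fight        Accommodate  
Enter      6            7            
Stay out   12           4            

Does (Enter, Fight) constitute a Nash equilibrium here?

No

Holding Firm 2 at Fight: Firm 1 gets 5 from Enter but could get 6 by switching to Stay out. Firm 1 has a profitable deviation.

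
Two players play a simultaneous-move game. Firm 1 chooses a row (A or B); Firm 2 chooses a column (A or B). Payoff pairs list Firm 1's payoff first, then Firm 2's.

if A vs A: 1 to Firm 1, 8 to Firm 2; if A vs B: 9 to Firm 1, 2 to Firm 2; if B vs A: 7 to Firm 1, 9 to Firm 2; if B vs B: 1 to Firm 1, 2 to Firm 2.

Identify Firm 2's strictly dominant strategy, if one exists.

A

A strategy is strictly dominant if it gives Firm 2 a strictly higher payoff than every other strategy, against every choice by the opponent.
A strictly dominates: vs A: 8 > 2; vs B: 9 > 2.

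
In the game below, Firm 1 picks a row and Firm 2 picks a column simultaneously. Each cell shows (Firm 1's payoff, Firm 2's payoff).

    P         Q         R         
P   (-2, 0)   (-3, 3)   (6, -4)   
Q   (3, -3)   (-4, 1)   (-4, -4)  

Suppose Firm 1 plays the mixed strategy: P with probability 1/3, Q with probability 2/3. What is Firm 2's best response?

Q

Compute Firm 2's expected payoff from each pure strategy against the given mix.
P: (1/3)·0 + (2/3)·(-3) = -2
Q: (1/3)·3 + (2/3)·1 = 5/3
R: (1/3)·(-4) + (2/3)·(-4) = -4
Highest expected payoff is 5/3, from Q.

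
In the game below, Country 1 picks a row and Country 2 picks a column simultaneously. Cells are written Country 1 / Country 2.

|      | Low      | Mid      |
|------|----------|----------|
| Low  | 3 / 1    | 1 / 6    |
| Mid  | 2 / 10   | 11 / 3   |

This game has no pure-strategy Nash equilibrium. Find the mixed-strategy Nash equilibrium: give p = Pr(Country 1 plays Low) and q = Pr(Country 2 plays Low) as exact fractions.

In a mixed NE each player is indifferent between their pure strategies, so the opponent's mix sets the indifference.
Country 2 indifferent between Low and Mid: p·1 + (1−p)·10 = p·6 + (1−p)·3 ⟹ 10 + (-9)p = 3 + 3p ⟹ p = 7/12.
Country 1 indifferent between Low and Mid: q·3 + (1−q)·1 = q·2 + (1−q)·11 ⟹ 1 + 2q = 11 + (-9)q ⟹ q = 10/11.

p = 7/12, q = 10/11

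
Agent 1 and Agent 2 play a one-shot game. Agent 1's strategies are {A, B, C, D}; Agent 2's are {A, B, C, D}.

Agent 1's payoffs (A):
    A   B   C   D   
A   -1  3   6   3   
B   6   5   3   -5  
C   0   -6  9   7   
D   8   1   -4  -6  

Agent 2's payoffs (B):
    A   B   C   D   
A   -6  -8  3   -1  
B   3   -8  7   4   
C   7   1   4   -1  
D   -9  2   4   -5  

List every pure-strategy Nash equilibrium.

None

Check mutual best responses: a cell is a NE iff neither player can gain by unilaterally deviating.
Agent 1's best responses — vs A: D (payoff 8); vs B: B (payoff 5); vs C: C (payoff 9); vs D: C (payoff 7).
Agent 2's best responses — vs A: C (payoff 3); vs B: C (payoff 7); vs C: A (payoff 7); vs D: C (payoff 4).
No cell has both players best-responding. For instance, Agent 1's best reply to C is C, but against C Agent 2 prefers A over C.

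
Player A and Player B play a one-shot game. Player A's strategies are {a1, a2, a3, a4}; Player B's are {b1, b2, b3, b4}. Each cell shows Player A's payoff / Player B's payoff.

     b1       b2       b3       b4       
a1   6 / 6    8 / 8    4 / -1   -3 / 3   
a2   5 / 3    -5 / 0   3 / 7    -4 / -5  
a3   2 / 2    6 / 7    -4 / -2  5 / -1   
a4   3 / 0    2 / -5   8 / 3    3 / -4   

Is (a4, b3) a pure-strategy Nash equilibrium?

Holding Player B at b3: Player A gets 8 from a4, versus 4 from a1, 3 from a2, -4 from a3. No profitable deviation for Player A.
Holding Player A at a4: Player B gets 3 from b3, versus 0 from b1, -5 from b2, -4 from b4. No profitable deviation for Player B either.

Yes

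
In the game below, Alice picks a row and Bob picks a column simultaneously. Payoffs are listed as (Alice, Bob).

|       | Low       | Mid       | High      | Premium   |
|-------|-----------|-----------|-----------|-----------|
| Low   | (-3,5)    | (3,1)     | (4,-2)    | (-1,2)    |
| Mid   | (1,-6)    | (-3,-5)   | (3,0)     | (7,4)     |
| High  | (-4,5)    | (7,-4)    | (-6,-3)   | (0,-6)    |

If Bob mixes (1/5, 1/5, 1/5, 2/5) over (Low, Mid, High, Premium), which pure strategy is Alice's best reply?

Compute Alice's expected payoff from each pure strategy against the given mix.
Low: (1/5)·(-3) + (1/5)·3 + (1/5)·4 + (2/5)·(-1) = 2/5
Mid: (1/5)·1 + (1/5)·(-3) + (1/5)·3 + (2/5)·7 = 3
High: (1/5)·(-4) + (1/5)·7 + (1/5)·(-6) + (2/5)·0 = -3/5
Highest expected payoff is 3, from Mid.

Mid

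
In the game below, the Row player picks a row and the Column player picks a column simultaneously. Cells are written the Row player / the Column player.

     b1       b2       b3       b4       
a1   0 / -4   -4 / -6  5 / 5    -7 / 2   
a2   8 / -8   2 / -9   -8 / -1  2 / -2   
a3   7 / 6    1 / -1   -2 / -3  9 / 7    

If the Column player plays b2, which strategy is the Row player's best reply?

With the Column player fixed at b2, the Row player's payoffs are: a1 → -4, a2 → 2, a3 → 1.
The maximum is 2, achieved by a2.

a2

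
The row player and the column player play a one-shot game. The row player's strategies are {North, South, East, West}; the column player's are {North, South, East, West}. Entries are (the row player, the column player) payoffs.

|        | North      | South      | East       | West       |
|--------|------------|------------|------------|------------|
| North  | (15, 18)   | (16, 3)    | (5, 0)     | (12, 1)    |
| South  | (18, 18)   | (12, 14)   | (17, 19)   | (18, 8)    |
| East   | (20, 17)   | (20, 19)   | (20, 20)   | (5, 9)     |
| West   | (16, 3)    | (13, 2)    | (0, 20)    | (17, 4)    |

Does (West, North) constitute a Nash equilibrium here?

No

Holding the column player at North: the row player gets 16 from West but could get 20 by switching to East. The row player has a profitable deviation.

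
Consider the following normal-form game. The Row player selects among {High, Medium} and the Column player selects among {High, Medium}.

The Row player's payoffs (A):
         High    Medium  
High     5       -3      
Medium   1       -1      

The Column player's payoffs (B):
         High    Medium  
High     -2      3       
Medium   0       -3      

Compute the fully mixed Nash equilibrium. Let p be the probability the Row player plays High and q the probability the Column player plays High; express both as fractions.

Each player's mixing probability is pinned down by making the *other* player indifferent.
The Column player indifferent between High and Medium: p·(-2) + (1−p)·0 = p·3 + (1−p)·(-3) ⟹ 0 + (-2)p = (-3) + 6p ⟹ p = 3/8.
The Row player indifferent between High and Medium: q·5 + (1−q)·(-3) = q·1 + (1−q)·(-1) ⟹ (-3) + 8q = (-1) + 2q ⟹ q = 1/3.

p = 3/8, q = 1/3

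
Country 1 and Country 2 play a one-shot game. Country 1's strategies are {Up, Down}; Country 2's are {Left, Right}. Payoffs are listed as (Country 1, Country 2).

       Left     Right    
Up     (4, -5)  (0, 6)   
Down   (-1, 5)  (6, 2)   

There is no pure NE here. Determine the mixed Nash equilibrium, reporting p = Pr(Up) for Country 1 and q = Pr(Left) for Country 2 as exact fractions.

In a mixed NE each player is indifferent between their pure strategies, so the opponent's mix sets the indifference.
Country 2 indifferent between Left and Right: p·(-5) + (1−p)·5 = p·6 + (1−p)·2 ⟹ 5 + (-10)p = 2 + 4p ⟹ p = 3/14.
Country 1 indifferent between Up and Down: q·4 + (1−q)·0 = q·(-1) + (1−q)·6 ⟹ 0 + 4q = 6 + (-7)q ⟹ q = 6/11.

p = 3/14, q = 6/11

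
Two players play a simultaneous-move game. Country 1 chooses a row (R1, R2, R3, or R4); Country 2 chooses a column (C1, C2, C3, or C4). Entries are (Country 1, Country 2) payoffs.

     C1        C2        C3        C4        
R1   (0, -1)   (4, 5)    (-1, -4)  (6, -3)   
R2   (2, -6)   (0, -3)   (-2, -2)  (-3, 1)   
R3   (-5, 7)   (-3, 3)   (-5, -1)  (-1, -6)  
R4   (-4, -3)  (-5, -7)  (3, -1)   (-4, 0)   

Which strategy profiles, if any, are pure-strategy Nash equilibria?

Find each player's best response to every opponent strategy; NE are the intersections.
Country 1's best responses — vs C1: R2 (payoff 2); vs C2: R1 (payoff 4); vs C3: R4 (payoff 3); vs C4: R1 (payoff 6).
Country 2's best responses — vs R1: C2 (payoff 5); vs R2: C4 (payoff 1); vs R3: C1 (payoff 7); vs R4: C4 (payoff 0).
The only mutual best response is (R1, C2); neither player gains by switching there.

(R1, C2)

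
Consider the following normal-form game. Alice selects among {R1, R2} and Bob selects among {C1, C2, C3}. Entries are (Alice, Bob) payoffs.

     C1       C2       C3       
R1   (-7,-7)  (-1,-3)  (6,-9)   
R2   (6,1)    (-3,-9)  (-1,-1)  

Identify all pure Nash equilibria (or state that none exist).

Check mutual best responses: a cell is a NE iff neither player can gain by unilaterally deviating.
Alice's best responses — vs C1: R2 (payoff 6); vs C2: R1 (payoff -1); vs C3: R1 (payoff 6).
Bob's best responses — vs R1: C2 (payoff -3); vs R2: C1 (payoff 1).
Mutual best responses occur at (R1, C2) and (R2, C1); at each, neither player gains by switching.

(R1, C2) and (R2, C1)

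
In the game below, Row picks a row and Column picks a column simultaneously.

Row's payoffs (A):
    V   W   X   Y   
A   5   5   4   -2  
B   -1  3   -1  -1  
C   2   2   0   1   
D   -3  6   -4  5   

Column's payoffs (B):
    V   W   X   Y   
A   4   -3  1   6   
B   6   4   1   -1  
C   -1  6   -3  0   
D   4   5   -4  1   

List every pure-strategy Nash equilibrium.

Find each player's best response to every opponent strategy; NE are the intersections.
Row's best responses — vs V: A (payoff 5); vs W: D (payoff 6); vs X: A (payoff 4); vs Y: D (payoff 5).
Column's best responses — vs A: Y (payoff 6); vs B: V (payoff 6); vs C: W (payoff 6); vs D: W (payoff 5).
The only mutual best response is (D, W); neither player gains by switching there.

(D, W)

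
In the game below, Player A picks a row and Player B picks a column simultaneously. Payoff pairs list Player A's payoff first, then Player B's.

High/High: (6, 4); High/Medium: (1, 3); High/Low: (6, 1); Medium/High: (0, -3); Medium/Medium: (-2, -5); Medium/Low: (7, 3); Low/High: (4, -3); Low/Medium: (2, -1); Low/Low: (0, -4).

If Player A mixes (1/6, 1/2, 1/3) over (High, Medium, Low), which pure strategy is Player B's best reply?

Compute Player B's expected payoff from each pure strategy against the given mix.
High: (1/6)·4 + (1/2)·(-3) + (1/3)·(-3) = -11/6
Medium: (1/6)·3 + (1/2)·(-5) + (1/3)·(-1) = -7/3
Low: (1/6)·1 + (1/2)·3 + (1/3)·(-4) = 1/3
Highest expected payoff is 1/3, from Low.

Low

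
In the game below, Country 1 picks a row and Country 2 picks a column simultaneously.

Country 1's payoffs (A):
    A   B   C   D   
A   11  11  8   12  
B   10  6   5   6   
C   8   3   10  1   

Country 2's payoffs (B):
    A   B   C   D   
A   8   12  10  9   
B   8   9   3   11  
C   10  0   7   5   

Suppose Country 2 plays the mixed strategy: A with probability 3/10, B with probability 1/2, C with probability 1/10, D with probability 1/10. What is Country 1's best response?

Country 1's best reply maximizes expected payoff against the mix.
A: (3/10)·11 + (1/2)·11 + (1/10)·8 + (1/10)·12 = 54/5
B: (3/10)·10 + (1/2)·6 + (1/10)·5 + (1/10)·6 = 71/10
C: (3/10)·8 + (1/2)·3 + (1/10)·10 + (1/10)·1 = 5
Highest expected payoff is 54/5, from A.

A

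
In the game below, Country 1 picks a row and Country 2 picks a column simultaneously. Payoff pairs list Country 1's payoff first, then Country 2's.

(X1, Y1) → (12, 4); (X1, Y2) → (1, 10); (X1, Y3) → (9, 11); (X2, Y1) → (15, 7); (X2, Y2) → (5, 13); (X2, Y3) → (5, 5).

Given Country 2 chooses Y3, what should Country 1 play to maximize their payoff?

X1

With Country 2 fixed at Y3, Country 1's payoffs are: X1 → 9, X2 → 5.
The maximum is 9, achieved by X1.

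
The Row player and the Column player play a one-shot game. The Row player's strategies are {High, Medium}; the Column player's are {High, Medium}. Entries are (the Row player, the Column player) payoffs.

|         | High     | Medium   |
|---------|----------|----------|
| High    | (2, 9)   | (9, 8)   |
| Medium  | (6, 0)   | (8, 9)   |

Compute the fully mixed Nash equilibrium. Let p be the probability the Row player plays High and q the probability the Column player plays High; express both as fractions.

p = 9/10, q = 1/5

Each player's mixing probability is pinned down by making the *other* player indifferent.
The Column player indifferent between High and Medium: p·9 + (1−p)·0 = p·8 + (1−p)·9 ⟹ 0 + 9p = 9 + (-1)p ⟹ p = 9/10.
The Row player indifferent between High and Medium: q·2 + (1−q)·9 = q·6 + (1−q)·8 ⟹ 9 + (-7)q = 8 + (-2)q ⟹ q = 1/5.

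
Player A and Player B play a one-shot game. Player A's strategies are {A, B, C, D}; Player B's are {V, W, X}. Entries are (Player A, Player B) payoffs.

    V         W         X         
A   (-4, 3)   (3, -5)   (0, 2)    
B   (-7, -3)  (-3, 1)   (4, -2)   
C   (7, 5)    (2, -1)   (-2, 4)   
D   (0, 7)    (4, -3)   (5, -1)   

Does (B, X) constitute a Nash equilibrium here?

Holding Player B at X: Player A gets 4 from B but could get 5 by switching to D. Player A has a profitable deviation.

No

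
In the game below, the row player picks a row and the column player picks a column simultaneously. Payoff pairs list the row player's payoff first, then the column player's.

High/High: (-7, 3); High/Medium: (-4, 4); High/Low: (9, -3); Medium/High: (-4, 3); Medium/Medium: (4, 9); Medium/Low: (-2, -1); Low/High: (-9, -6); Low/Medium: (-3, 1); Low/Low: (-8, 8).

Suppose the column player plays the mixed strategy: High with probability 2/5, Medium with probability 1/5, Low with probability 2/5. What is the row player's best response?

High

Compute the row player's expected payoff from each pure strategy against the given mix.
High: (2/5)·(-7) + (1/5)·(-4) + (2/5)·9 = 0
Medium: (2/5)·(-4) + (1/5)·4 + (2/5)·(-2) = -8/5
Low: (2/5)·(-9) + (1/5)·(-3) + (2/5)·(-8) = -37/5
Highest expected payoff is 0, from High.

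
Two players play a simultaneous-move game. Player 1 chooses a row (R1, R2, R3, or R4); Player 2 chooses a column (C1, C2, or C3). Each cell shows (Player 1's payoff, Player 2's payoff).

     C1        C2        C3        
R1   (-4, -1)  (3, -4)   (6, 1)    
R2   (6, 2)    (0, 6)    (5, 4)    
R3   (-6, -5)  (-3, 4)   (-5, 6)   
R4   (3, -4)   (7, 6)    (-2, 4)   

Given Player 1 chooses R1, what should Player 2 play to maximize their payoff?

C3

With Player 1 fixed at R1, Player 2's payoffs are: C1 → -1, C2 → -4, C3 → 1.
The maximum is 1, achieved by C3.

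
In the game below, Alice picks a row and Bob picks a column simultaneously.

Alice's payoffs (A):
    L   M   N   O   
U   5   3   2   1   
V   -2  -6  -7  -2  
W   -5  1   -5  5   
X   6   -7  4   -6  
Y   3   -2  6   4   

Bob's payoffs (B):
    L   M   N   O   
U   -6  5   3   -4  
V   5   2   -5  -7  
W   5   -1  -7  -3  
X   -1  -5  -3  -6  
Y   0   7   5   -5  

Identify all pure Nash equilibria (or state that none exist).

(U, M) and (X, L)

A profile is a Nash equilibrium when each player is best-responding to the other.
Alice's best responses — vs L: X (payoff 6); vs M: U (payoff 3); vs N: Y (payoff 6); vs O: W (payoff 5).
Bob's best responses — vs U: M (payoff 5); vs V: L (payoff 5); vs W: L (payoff 5); vs X: L (payoff -1); vs Y: M (payoff 7).
Mutual best responses occur at (U, M) and (X, L); at each, neither player gains by switching.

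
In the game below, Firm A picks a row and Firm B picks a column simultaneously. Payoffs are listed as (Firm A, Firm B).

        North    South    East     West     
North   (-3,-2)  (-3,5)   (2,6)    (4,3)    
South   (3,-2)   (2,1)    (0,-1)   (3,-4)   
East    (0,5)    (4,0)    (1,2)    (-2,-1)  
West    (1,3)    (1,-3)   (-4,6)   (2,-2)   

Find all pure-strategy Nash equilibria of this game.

Find each player's best response to every opponent strategy; NE are the intersections.
Firm A's best responses — vs North: South (payoff 3); vs South: East (payoff 4); vs East: North (payoff 2); vs West: North (payoff 4).
Firm B's best responses — vs North: East (payoff 6); vs South: South (payoff 1); vs East: North (payoff 5); vs West: East (payoff 6).
The only mutual best response is (North, East); neither player gains by switching there.

(North, East)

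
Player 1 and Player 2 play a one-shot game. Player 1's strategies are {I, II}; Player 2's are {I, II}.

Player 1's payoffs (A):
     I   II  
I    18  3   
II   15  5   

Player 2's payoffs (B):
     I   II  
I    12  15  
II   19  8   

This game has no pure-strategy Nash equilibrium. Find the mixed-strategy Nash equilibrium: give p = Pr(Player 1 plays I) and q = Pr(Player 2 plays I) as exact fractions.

Each player's mixing probability is pinned down by making the *other* player indifferent.
Player 2 indifferent between I and II: p·12 + (1−p)·19 = p·15 + (1−p)·8 ⟹ 19 + (-7)p = 8 + 7p ⟹ p = 11/14.
Player 1 indifferent between I and II: q·18 + (1−q)·3 = q·15 + (1−q)·5 ⟹ 3 + 15q = 5 + 10q ⟹ q = 2/5.

p = 11/14, q = 2/5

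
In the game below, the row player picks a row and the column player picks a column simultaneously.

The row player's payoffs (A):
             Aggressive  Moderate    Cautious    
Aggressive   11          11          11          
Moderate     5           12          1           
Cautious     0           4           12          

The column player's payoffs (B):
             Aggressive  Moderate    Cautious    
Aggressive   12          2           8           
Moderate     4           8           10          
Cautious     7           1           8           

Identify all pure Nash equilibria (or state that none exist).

A profile is a Nash equilibrium when each player is best-responding to the other.
The row player's best responses — vs Aggressive: Aggressive (payoff 11); vs Moderate: Moderate (payoff 12); vs Cautious: Cautious (payoff 12).
The column player's best responses — vs Aggressive: Aggressive (payoff 12); vs Moderate: Cautious (payoff 10); vs Cautious: Cautious (payoff 8).
Mutual best responses occur at (Aggressive, Aggressive) and (Cautious, Cautious); at each, neither player gains by switching.

(Aggressive, Aggressive) and (Cautious, Cautious)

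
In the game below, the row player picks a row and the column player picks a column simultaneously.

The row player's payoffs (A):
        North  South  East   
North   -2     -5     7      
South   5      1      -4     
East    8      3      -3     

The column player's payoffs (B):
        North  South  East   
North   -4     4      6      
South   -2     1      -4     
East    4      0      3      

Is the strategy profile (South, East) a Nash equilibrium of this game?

No

Holding the column player at East: the row player gets -4 from South but could get 7 by switching to North. The row player has a profitable deviation.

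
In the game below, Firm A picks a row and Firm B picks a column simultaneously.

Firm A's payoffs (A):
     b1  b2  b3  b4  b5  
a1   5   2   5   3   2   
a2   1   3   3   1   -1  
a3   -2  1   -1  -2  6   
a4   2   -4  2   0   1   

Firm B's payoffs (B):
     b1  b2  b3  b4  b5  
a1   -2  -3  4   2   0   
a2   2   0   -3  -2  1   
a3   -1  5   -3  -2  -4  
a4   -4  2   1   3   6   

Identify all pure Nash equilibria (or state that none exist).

(a1, b3)

A profile is a Nash equilibrium when each player is best-responding to the other.
Firm A's best responses — vs b1: a1 (payoff 5); vs b2: a2 (payoff 3); vs b3: a1 (payoff 5); vs b4: a1 (payoff 3); vs b5: a3 (payoff 6).
Firm B's best responses — vs a1: b3 (payoff 4); vs a2: b1 (payoff 2); vs a3: b2 (payoff 5); vs a4: b5 (payoff 6).
The only mutual best response is (a1, b3); neither player gains by switching there.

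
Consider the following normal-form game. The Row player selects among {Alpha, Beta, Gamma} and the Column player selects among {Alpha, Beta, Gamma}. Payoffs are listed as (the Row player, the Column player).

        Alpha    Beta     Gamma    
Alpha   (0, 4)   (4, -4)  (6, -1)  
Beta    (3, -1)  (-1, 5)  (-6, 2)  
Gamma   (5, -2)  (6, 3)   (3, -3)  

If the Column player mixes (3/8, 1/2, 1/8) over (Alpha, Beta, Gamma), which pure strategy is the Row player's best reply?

Compute the Row player's expected payoff from each pure strategy against the given mix.
Alpha: (3/8)·0 + (1/2)·4 + (1/8)·6 = 11/4
Beta: (3/8)·3 + (1/2)·(-1) + (1/8)·(-6) = -1/8
Gamma: (3/8)·5 + (1/2)·6 + (1/8)·3 = 21/4
Highest expected payoff is 21/4, from Gamma.

Gamma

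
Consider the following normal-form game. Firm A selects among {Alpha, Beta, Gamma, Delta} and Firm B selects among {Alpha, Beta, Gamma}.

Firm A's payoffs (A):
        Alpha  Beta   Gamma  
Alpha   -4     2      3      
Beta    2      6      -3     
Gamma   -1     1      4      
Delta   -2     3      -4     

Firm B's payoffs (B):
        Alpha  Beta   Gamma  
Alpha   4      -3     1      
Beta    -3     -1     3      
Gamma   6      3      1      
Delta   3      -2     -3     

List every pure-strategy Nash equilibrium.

Find each player's best response to every opponent strategy; NE are the intersections.
Firm A's best responses — vs Alpha: Beta (payoff 2); vs Beta: Beta (payoff 6); vs Gamma: Gamma (payoff 4).
Firm B's best responses — vs Alpha: Alpha (payoff 4); vs Beta: Gamma (payoff 3); vs Gamma: Alpha (payoff 6); vs Delta: Alpha (payoff 3).
No cell has both players best-responding. For instance, Firm A's best reply to Alpha is Beta, but against Beta Firm B prefers Gamma over Alpha.

No pure-strategy Nash equilibrium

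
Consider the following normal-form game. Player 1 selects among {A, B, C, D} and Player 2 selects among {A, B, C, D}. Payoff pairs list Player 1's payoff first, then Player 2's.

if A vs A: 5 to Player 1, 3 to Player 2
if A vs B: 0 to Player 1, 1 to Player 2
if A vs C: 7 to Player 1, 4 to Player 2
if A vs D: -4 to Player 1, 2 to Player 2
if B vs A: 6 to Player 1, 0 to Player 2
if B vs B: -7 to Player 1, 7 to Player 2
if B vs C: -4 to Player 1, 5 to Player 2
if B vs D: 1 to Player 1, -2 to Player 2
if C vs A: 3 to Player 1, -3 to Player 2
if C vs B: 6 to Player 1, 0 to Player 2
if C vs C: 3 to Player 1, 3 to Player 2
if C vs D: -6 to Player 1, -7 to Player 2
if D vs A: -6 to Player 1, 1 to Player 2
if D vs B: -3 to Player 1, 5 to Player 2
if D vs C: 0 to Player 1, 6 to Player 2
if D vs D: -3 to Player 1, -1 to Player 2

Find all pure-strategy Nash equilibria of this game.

(A, C)

Find each player's best response to every opponent strategy; NE are the intersections.
Player 1's best responses — vs A: B (payoff 6); vs B: C (payoff 6); vs C: A (payoff 7); vs D: B (payoff 1).
Player 2's best responses — vs A: C (payoff 4); vs B: B (payoff 7); vs C: C (payoff 3); vs D: C (payoff 6).
The only mutual best response is (A, C); neither player gains by switching there.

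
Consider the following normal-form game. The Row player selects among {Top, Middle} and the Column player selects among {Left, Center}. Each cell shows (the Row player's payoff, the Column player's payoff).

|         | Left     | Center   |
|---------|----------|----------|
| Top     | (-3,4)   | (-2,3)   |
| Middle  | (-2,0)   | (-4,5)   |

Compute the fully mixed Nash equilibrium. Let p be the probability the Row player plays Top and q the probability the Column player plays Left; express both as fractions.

In a mixed NE each player is indifferent between their pure strategies, so the opponent's mix sets the indifference.
The Column player indifferent between Left and Center: p·4 + (1−p)·0 = p·3 + (1−p)·5 ⟹ 0 + 4p = 5 + (-2)p ⟹ p = 5/6.
The Row player indifferent between Top and Middle: q·(-3) + (1−q)·(-2) = q·(-2) + (1−q)·(-4) ⟹ (-2) + (-1)q = (-4) + 2q ⟹ q = 2/3.

p = 5/6, q = 2/3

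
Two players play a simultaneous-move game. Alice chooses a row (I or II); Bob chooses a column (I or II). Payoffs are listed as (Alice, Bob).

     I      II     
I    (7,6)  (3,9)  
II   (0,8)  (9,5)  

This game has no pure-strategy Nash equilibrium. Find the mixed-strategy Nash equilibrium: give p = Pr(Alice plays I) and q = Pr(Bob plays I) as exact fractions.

Each player's mixing probability is pinned down by making the *other* player indifferent.
Bob indifferent between I and II: p·6 + (1−p)·8 = p·9 + (1−p)·5 ⟹ 8 + (-2)p = 5 + 4p ⟹ p = 1/2.
Alice indifferent between I and II: q·7 + (1−q)·3 = q·0 + (1−q)·9 ⟹ 3 + 4q = 9 + (-9)q ⟹ q = 6/13.

p = 1/2, q = 6/13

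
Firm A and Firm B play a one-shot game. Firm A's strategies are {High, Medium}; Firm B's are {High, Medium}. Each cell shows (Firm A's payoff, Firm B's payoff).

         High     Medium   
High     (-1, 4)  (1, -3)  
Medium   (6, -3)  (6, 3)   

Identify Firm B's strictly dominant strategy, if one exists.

A strategy is strictly dominant if it gives Firm B a strictly higher payoff than every other strategy, against every choice by the opponent.
High is not dominant: against Medium, Medium gives 3 > -3.
Medium is not dominant: against High, High gives 4 > -3.
No single strategy is best against every opponent action.

No strictly dominant strategy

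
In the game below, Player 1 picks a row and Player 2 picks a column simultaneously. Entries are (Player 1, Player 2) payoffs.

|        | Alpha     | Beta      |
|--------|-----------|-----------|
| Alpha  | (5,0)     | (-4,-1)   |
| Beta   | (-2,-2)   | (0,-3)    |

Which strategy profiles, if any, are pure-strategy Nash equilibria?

A profile is a Nash equilibrium when each player is best-responding to the other.
Player 1's best responses — vs Alpha: Alpha (payoff 5); vs Beta: Beta (payoff 0).
Player 2's best responses — vs Alpha: Alpha (payoff 0); vs Beta: Alpha (payoff -2).
The only mutual best response is (Alpha, Alpha); neither player gains by switching there.

(Alpha, Alpha)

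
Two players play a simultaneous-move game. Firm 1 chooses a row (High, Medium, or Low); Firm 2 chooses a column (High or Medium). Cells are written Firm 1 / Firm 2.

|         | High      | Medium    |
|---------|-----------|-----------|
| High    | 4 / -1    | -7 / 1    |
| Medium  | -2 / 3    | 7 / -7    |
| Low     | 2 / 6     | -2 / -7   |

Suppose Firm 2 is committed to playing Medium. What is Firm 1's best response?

With Firm 2 fixed at Medium, Firm 1's payoffs are: High → -7, Medium → 7, Low → -2.
The maximum is 7, achieved by Medium.

Medium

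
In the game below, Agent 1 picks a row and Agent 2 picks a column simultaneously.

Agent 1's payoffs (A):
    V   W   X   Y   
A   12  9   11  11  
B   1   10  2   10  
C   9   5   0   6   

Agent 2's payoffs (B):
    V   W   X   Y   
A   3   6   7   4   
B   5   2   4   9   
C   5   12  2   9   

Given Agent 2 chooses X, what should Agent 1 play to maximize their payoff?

A

With Agent 2 fixed at X, Agent 1's payoffs are: A → 11, B → 2, C → 0.
The maximum is 11, achieved by A.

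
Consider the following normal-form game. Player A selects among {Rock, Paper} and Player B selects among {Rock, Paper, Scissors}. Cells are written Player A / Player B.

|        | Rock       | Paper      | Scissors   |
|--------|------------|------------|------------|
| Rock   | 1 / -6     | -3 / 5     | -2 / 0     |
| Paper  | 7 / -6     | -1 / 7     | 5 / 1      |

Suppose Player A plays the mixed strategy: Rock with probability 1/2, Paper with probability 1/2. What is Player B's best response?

Player B's best reply maximizes expected payoff against the mix.
Rock: (1/2)·(-6) + (1/2)·(-6) = -6
Paper: (1/2)·5 + (1/2)·7 = 6
Scissors: (1/2)·0 + (1/2)·1 = 1/2
Highest expected payoff is 6, from Paper.

Paper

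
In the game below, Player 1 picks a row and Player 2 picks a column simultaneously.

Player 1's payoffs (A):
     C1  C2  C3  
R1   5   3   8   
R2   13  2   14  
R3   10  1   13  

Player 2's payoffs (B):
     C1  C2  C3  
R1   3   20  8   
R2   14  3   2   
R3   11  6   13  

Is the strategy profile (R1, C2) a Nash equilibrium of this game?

Yes

Holding Player 2 at C2: Player 1 gets 3 from R1, versus 2 from R2, 1 from R3. No profitable deviation for Player 1.
Holding Player 1 at R1: Player 2 gets 20 from C2, versus 3 from C1, 8 from C3. No profitable deviation for Player 2 either.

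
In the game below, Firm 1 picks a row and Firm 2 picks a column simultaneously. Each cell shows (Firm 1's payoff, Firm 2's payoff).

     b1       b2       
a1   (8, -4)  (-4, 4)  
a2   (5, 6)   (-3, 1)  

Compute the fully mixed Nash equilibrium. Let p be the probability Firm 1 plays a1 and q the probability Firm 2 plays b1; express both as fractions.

p = 5/13, q = 1/4

Each player's mixing probability is pinned down by making the *other* player indifferent.
Firm 2 indifferent between b1 and b2: p·(-4) + (1−p)·6 = p·4 + (1−p)·1 ⟹ 6 + (-10)p = 1 + 3p ⟹ p = 5/13.
Firm 1 indifferent between a1 and a2: q·8 + (1−q)·(-4) = q·5 + (1−q)·(-3) ⟹ (-4) + 12q = (-3) + 8q ⟹ q = 1/4.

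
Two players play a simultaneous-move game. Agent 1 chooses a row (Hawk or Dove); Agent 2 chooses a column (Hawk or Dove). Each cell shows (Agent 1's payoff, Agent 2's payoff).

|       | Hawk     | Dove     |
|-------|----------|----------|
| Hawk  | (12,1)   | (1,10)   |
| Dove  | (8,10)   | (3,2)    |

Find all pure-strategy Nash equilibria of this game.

There is no pure-strategy Nash equilibrium

Check mutual best responses: a cell is a NE iff neither player can gain by unilaterally deviating.
Agent 1's best responses — vs Hawk: Hawk (payoff 12); vs Dove: Dove (payoff 3).
Agent 2's best responses — vs Hawk: Dove (payoff 10); vs Dove: Hawk (payoff 10).
No cell has both players best-responding. For instance, Agent 1's best reply to Hawk is Hawk, but against Hawk Agent 2 prefers Dove over Hawk.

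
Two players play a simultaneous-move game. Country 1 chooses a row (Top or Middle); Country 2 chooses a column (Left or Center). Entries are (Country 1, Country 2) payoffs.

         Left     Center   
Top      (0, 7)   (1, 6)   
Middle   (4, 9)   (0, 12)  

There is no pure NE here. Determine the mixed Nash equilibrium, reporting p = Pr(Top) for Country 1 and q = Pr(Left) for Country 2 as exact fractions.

p = 3/4, q = 1/5

In a mixed NE each player is indifferent between their pure strategies, so the opponent's mix sets the indifference.
Country 2 indifferent between Left and Center: p·7 + (1−p)·9 = p·6 + (1−p)·12 ⟹ 9 + (-2)p = 12 + (-6)p ⟹ p = 3/4.
Country 1 indifferent between Top and Middle: q·0 + (1−q)·1 = q·4 + (1−q)·0 ⟹ 1 + (-1)q = 0 + 4q ⟹ q = 1/5.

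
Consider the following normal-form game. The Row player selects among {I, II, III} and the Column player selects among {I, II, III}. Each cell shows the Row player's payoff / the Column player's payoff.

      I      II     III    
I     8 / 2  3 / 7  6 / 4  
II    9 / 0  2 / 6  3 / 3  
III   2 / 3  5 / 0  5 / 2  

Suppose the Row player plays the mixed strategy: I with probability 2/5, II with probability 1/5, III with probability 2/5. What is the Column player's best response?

Compute the Column player's expected payoff from each pure strategy against the given mix.
I: (2/5)·2 + (1/5)·0 + (2/5)·3 = 2
II: (2/5)·7 + (1/5)·6 + (2/5)·0 = 4
III: (2/5)·4 + (1/5)·3 + (2/5)·2 = 3
Highest expected payoff is 4, from II.

II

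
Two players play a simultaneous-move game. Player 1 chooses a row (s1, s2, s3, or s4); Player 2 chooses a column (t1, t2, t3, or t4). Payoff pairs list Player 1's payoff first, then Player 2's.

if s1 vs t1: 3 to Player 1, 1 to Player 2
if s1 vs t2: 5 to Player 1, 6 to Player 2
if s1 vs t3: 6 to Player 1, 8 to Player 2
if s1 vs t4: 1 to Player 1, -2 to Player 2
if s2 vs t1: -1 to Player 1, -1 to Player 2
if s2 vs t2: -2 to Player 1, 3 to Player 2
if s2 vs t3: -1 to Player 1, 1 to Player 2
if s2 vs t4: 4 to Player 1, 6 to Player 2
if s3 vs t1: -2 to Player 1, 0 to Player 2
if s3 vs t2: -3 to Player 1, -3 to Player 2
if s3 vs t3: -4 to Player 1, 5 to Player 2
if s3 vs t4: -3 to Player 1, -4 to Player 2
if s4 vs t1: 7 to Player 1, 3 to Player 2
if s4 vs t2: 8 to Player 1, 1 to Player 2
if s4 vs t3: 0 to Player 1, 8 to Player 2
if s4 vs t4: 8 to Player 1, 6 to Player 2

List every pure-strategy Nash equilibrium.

Check mutual best responses: a cell is a NE iff neither player can gain by unilaterally deviating.
Player 1's best responses — vs t1: s4 (payoff 7); vs t2: s4 (payoff 8); vs t3: s1 (payoff 6); vs t4: s4 (payoff 8).
Player 2's best responses — vs s1: t3 (payoff 8); vs s2: t4 (payoff 6); vs s3: t3 (payoff 5); vs s4: t3 (payoff 8).
The only mutual best response is (s1, t3); neither player gains by switching there.

(s1, t3)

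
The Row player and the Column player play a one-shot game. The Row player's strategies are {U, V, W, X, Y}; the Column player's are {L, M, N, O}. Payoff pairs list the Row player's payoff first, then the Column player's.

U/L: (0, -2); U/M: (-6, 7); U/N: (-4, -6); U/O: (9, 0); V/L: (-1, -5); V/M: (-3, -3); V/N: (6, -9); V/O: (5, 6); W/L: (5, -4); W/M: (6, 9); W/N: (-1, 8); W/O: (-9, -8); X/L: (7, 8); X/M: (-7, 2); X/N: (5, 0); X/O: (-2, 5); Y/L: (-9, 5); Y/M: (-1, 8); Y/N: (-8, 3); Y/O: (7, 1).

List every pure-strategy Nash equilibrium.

A profile is a Nash equilibrium when each player is best-responding to the other.
The Row player's best responses — vs L: X (payoff 7); vs M: W (payoff 6); vs N: V (payoff 6); vs O: U (payoff 9).
The Column player's best responses — vs U: M (payoff 7); vs V: O (payoff 6); vs W: M (payoff 9); vs X: L (payoff 8); vs Y: M (payoff 8).
Mutual best responses occur at (W, M) and (X, L); at each, neither player gains by switching.

(W, M) and (X, L)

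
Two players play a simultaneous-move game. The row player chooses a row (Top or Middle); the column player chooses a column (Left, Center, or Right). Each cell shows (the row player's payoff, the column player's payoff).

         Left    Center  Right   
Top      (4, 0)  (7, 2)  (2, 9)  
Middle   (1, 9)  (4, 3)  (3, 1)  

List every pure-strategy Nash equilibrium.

Find each player's best response to every opponent strategy; NE are the intersections.
The row player's best responses — vs Left: Top (payoff 4); vs Center: Top (payoff 7); vs Right: Middle (payoff 3).
The column player's best responses — vs Top: Right (payoff 9); vs Middle: Left (payoff 9).
No cell has both players best-responding. For instance, the row player's best reply to Left is Top, but against Top the column player prefers Right over Left.

There is no pure-strategy Nash equilibrium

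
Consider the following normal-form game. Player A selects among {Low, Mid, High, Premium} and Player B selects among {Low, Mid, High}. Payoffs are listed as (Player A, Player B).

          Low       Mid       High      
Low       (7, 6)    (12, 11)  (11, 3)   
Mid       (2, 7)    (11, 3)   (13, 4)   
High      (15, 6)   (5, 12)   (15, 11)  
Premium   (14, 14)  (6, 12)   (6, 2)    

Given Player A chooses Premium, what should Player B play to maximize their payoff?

Low

With Player A fixed at Premium, Player B's payoffs are: Low → 14, Mid → 12, High → 2.
The maximum is 14, achieved by Low.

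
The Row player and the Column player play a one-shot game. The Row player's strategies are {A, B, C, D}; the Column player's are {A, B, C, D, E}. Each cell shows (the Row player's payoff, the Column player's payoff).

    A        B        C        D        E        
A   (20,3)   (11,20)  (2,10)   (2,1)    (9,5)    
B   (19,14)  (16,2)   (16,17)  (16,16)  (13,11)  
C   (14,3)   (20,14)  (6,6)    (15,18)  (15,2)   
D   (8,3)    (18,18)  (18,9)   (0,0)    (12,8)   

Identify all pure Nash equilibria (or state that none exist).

Find each player's best response to every opponent strategy; NE are the intersections.
The Row player's best responses — vs A: A (payoff 20); vs B: C (payoff 20); vs C: D (payoff 18); vs D: B (payoff 16); vs E: C (payoff 15).
The Column player's best responses — vs A: B (payoff 20); vs B: C (payoff 17); vs C: D (payoff 18); vs D: B (payoff 18).
No cell has both players best-responding. For instance, the Row player's best reply to A is A, but against A the Column player prefers B over A.

None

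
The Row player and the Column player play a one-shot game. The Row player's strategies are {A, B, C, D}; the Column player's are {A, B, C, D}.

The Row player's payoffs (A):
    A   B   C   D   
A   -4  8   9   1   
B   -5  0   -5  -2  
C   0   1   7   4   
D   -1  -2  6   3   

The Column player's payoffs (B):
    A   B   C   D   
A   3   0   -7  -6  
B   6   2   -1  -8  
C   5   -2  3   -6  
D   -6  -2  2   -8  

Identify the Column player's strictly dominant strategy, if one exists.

A strategy is strictly dominant if it gives the Column player a strictly higher payoff than every other strategy, against every choice by the opponent.
A is not dominant: against D, B gives -2 > -6.
B is not dominant: against A, A gives 3 > 0.
C is not dominant: against A, A gives 3 > -7.
D is not dominant: against A, A gives 3 > -6.
No single strategy is best against every opponent action.

None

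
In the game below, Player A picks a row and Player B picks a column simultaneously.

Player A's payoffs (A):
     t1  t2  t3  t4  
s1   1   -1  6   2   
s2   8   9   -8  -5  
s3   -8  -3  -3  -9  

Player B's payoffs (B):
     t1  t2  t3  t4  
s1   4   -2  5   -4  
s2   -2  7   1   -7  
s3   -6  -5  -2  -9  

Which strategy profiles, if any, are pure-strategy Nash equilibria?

Find each player's best response to every opponent strategy; NE are the intersections.
Player A's best responses — vs t1: s2 (payoff 8); vs t2: s2 (payoff 9); vs t3: s1 (payoff 6); vs t4: s1 (payoff 2).
Player B's best responses — vs s1: t3 (payoff 5); vs s2: t2 (payoff 7); vs s3: t3 (payoff -2).
Mutual best responses occur at (s1, t3) and (s2, t2); at each, neither player gains by switching.

(s1, t3) and (s2, t2)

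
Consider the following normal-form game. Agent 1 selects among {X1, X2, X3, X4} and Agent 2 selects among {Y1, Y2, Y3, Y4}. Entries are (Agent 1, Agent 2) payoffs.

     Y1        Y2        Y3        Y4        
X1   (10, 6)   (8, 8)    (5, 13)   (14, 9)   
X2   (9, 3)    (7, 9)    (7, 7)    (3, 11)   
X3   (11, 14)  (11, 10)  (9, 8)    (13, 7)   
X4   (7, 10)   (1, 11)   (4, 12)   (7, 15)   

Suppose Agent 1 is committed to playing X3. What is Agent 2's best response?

With Agent 1 fixed at X3, Agent 2's payoffs are: Y1 → 14, Y2 → 10, Y3 → 8, Y4 → 7.
The maximum is 14, achieved by Y1.

Y1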